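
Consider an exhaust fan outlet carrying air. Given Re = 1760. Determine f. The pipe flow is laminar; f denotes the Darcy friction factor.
Formula: f = \frac{64}{Re}
f = 64/1760 = 0.03636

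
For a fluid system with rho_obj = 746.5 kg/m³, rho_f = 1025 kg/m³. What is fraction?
Formula: f_{sub} = \frac{\rho_{obj}}{\rho_f}
fraction = 746.5/1025 = 0.7283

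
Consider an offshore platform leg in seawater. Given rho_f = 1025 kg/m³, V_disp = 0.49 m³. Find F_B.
Formula: F_B = \rho_f g V_{disp}
F_B = 1025·9.81·0.49 = 4927 N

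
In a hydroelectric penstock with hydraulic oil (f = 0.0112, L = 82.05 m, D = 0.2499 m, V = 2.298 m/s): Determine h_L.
Formula: h_L = f \frac{L}{D} \frac{V^2}{2g}
h_L = 0.0112·(82.05/0.2499)·2.298²/(2·9.81) = 0.9898 m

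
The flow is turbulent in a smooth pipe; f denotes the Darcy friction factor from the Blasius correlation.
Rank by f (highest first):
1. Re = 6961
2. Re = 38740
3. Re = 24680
Case 1: f = 0.0346
Case 2: f = 0.02252
Case 3: f = 0.02521
Ranking (highest first): 1, 3, 2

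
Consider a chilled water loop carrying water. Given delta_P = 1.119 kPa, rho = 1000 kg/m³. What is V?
Formula: V = \sqrt{\frac{2 \Delta P}{\rho}}
V = √(2·(1.119·1000)/1000) = 1.496 m/s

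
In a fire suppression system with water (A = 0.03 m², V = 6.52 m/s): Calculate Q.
Formula: Q = A V
Q = 0.03·6.52·1000 = 195.6 L/s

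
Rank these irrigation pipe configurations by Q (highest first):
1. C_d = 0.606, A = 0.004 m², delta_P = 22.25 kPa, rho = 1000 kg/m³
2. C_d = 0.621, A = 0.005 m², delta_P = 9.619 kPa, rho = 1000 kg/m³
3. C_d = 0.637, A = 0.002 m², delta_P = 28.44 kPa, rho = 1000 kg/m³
Case 1: Q = 16.17 L/s
Case 2: Q = 13.62 L/s
Case 3: Q = 9.608 L/s
Ranking (highest first): 1, 2, 3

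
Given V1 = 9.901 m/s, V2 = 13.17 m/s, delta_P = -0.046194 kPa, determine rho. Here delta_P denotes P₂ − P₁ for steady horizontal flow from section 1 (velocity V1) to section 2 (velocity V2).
Formula: \Delta P = \frac{1}{2} \rho (V_1^2 - V_2^2)
Substituting knowns: -0.046194 = 0.5·rho·(9.901² − 13.17²)/1000
Solving for rho: rho = 2·(-0.046194·1000)/(9.901² − 13.17²) = 1.225 kg/m³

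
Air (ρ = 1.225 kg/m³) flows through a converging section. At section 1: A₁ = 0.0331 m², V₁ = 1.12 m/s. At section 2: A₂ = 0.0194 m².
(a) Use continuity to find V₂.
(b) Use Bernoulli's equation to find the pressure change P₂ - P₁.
(a) Continuity: A₁V₁=A₂V₂ -> V₂=A₁V₁/A₂=0.0331*1.12/0.0194=1.91 m/s
(b) Bernoulli: P₂-P₁=0.5*rho*(V₁^2-V₂^2)/1000=0.5*1.225*(1.12^2-1.91^2)/1000=-0.001466 kPa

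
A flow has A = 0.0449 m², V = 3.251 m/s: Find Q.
Formula: Q = A V
Q = 0.0449·3.251·1000 = 146 L/s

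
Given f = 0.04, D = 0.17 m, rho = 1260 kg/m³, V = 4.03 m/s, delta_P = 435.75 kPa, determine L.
Formula: \Delta P = f \frac{L}{D} \frac{\rho V^2}{2}
Substituting knowns: 435.75 = 0.04·(L/0.17)·0.5·1260·4.03²/1000
Solving for L: L = (435.75·1000)·0.17/(0.04·0.5·1260·4.03²) = 181 m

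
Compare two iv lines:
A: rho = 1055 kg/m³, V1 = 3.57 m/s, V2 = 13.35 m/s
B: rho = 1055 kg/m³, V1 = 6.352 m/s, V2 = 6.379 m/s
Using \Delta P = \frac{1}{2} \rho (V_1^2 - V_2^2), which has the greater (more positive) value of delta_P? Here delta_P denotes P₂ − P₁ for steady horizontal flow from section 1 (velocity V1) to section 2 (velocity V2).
delta_P(A) = -87.29 kPa, delta_P(B) = -0.1813 kPa. Answer: B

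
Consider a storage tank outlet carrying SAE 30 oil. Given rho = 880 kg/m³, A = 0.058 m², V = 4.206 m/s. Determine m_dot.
Formula: \dot{m} = \rho A V
m_dot = 880·0.058·4.206 = 214.7 kg/s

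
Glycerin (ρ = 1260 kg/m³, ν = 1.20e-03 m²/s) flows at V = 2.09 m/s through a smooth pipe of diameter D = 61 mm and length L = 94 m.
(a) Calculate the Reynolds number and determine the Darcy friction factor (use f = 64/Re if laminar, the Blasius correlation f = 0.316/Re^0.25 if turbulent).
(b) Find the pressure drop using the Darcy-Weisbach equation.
(a) Re = V·D/ν = 2.09·0.061/1.20e-03 = 106.24 → laminar (Re < 2300); f = 64/Re = 64/106.24 = 0.60241
(b) Darcy-Weisbach: ΔP = f·(L/D)·½ρV²/1000 = 0.60241·(94/0.061)·½·1260·2.09²/1000 = 2555 kPa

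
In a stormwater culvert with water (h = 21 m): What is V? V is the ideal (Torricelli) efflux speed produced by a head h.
Formula: V = \sqrt{2 g h}
V = √(2·9.81·21) = 20.3 m/s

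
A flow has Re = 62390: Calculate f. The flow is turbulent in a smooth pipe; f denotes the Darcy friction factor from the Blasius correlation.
Formula: f = \frac{0.316}{Re^{0.25}}
f = 0.316/62390^0.25 = 0.01999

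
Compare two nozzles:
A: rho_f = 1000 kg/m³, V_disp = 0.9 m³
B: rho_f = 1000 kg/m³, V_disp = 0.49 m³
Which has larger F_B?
F_B(A) = 8829 N, F_B(B) = 4807 N. Answer: A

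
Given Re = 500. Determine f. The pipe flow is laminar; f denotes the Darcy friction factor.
Formula: f = \frac{64}{Re}
f = 64/500 = 0.128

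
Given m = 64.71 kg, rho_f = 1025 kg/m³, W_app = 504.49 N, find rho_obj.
Formula: W_{app} = mg\left(1 - \frac{\rho_f}{\rho_{obj}}\right)
Substituting knowns: 504.49 = 64.71·9.81·(1 − 1025/rho_obj)
Solving for rho_obj: rho_obj = 1025/(1 − 504.49/(64.71·9.81)) = 4993 kg/m³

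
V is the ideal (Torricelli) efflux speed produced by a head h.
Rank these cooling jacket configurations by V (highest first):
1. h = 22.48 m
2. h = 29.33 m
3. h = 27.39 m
Case 1: V = 21 m/s
Case 2: V = 23.99 m/s
Case 3: V = 23.18 m/s
Ranking (highest first): 2, 3, 1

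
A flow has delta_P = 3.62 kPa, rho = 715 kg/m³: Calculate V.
Formula: V = \sqrt{\frac{2 \Delta P}{\rho}}
V = √(2·(3.62·1000)/715) = 3.182 m/s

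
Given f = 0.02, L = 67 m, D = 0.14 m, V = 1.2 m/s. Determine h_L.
Formula: h_L = f \frac{L}{D} \frac{V^2}{2g}
h_L = 0.02·(67/0.14)·1.2²/(2·9.81) = 0.7025 m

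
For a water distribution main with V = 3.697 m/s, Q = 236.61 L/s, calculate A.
Formula: Q = A V
Substituting knowns: 236.61 = A·3.697·1000
Solving for A: A = (236.61/1000)/3.697 = 0.064 m²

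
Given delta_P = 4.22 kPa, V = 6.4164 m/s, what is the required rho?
Formula: V = \sqrt{\frac{2 \Delta P}{\rho}}
Substituting knowns: 6.4164 = √(2·(4.22·1000)/rho)
Solving for rho: rho = 2·(4.22·1000)/6.4164² = 205 kg/m³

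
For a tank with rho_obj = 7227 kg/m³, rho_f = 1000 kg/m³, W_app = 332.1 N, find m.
Formula: W_{app} = mg\left(1 - \frac{\rho_f}{\rho_{obj}}\right)
Substituting knowns: 332.1 = m·9.81·(1 − 1000/7227)
Solving for m: m = 332.1/(9.81·(1 − 1000/7227)) = 39.29 kg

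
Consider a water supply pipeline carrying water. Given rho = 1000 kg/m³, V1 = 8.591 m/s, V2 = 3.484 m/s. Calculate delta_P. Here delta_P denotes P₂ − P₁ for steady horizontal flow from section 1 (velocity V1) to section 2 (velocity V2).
Formula: \Delta P = \frac{1}{2} \rho (V_1^2 - V_2^2)
delta_P = 0.5·1000·(8.591² − 3.484²)/1000 = 30.83 kPa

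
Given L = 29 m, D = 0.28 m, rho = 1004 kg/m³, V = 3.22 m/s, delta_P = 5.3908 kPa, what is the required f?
Formula: \Delta P = f \frac{L}{D} \frac{\rho V^2}{2}
Substituting knowns: 5.3908 = f·(29/0.28)·0.5·1004·3.22²/1000
Solving for f: f = (5.3908·1000)/((29/0.28)·0.5·1004·3.22²) = 0.01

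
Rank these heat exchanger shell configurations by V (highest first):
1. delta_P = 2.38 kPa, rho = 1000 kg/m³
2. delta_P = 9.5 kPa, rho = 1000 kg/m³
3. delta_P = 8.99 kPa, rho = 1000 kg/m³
Case 1: V = 2.182 m/s
Case 2: V = 4.359 m/s
Case 3: V = 4.24 m/s
Ranking (highest first): 2, 3, 1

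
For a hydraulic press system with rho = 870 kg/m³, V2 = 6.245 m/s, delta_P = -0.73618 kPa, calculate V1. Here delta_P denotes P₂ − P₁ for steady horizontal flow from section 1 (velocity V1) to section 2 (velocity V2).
Formula: \Delta P = \frac{1}{2} \rho (V_1^2 - V_2^2)
Substituting knowns: -0.73618 = 0.5·870·(V1² − 6.245²)/1000
Solving for V1: V1 = √(6.245² + 2·(-0.73618·1000)/870) = 6.108 m/s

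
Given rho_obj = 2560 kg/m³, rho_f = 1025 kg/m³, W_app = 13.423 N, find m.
Formula: W_{app} = mg\left(1 - \frac{\rho_f}{\rho_{obj}}\right)
Substituting knowns: 13.423 = m·9.81·(1 − 1025/2560)
Solving for m: m = 13.423/(9.81·(1 − 1025/2560)) = 2.282 kg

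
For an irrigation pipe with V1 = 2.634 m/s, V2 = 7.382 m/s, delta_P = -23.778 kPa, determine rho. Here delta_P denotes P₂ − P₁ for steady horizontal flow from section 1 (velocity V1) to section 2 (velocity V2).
Formula: \Delta P = \frac{1}{2} \rho (V_1^2 - V_2^2)
Substituting knowns: -23.778 = 0.5·rho·(2.634² − 7.382²)/1000
Solving for rho: rho = 2·(-23.778·1000)/(2.634² − 7.382²) = 1000 kg/m³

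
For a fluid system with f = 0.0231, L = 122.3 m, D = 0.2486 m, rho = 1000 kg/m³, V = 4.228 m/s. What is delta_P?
Formula: \Delta P = f \frac{L}{D} \frac{\rho V^2}{2}
delta_P = 0.0231·(122.3/0.2486)·0.5·1000·4.228²/1000 = 101.6 kPa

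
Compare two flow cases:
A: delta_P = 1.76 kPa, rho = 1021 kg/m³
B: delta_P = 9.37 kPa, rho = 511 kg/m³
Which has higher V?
V(A) = 1.857 m/s, V(B) = 6.056 m/s. Answer: B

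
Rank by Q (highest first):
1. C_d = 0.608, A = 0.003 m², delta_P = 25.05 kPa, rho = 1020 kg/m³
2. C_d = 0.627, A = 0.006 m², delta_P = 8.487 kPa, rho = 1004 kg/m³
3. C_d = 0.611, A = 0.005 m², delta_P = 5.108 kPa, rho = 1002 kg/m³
Case 1: Q = 12.78 L/s
Case 2: Q = 15.47 L/s
Case 3: Q = 9.755 L/s
Ranking (highest first): 2, 1, 3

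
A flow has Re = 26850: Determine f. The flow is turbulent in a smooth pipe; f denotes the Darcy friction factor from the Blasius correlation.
Formula: f = \frac{0.316}{Re^{0.25}}
f = 0.316/26850^0.25 = 0.02469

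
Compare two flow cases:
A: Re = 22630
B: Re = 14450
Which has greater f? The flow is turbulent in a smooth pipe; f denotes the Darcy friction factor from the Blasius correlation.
f(A) = 0.02576, f(B) = 0.02882. Answer: B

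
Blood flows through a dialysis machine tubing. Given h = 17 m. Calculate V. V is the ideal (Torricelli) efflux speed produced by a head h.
Formula: V = \sqrt{2 g h}
V = √(2·9.81·17) = 18.26 m/s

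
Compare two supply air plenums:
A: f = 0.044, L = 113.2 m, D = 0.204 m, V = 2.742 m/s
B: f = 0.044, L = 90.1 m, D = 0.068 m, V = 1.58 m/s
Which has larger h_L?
h_L(A) = 9.356 m, h_L(B) = 7.418 m. Answer: A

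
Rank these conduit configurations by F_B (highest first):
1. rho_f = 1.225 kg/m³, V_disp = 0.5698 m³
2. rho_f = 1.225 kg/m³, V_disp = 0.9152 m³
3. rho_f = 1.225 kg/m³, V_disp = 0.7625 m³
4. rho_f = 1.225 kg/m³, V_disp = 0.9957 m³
Case 1: F_B = 6.847 N
Case 2: F_B = 11 N
Case 3: F_B = 9.163 N
Case 4: F_B = 11.97 N
Ranking (highest first): 4, 2, 3, 1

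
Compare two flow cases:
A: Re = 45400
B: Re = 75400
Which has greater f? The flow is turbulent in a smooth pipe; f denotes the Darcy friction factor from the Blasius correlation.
f(A) = 0.02165, f(B) = 0.01907. Answer: A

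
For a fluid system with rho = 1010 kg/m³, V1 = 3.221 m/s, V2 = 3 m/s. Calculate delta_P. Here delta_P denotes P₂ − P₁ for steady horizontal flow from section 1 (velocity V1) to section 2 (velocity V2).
Formula: \Delta P = \frac{1}{2} \rho (V_1^2 - V_2^2)
delta_P = 0.5·1010·(3.221² − 3²)/1000 = 0.6943 kPa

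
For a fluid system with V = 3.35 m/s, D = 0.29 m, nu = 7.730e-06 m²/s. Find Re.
Formula: Re = \frac{V D}{\nu}
Re = 3.35·0.29/7.730e-06 = 125679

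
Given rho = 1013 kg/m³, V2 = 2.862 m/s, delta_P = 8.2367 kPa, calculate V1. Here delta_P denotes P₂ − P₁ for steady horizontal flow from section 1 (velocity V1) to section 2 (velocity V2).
Formula: \Delta P = \frac{1}{2} \rho (V_1^2 - V_2^2)
Substituting knowns: 8.2367 = 0.5·1013·(V1² − 2.862²)/1000
Solving for V1: V1 = √(2.862² + 2·(8.2367·1000)/1013) = 4.945 m/s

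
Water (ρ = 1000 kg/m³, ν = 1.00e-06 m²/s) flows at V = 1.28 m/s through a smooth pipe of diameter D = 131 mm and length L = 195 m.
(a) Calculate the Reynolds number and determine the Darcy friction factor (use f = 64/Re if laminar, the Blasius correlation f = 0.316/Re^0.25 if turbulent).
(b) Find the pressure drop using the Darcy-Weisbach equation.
(a) Re = V·D/ν = 1.28·0.131/1.00e-06 = 167680 → turbulent (Re > 4000); f = 0.316/Re^0.25 = 0.316/167680^0.25 = 0.015616 (Blasius is strictly valid for Re ≲ 1e5; used here as the smooth-pipe estimate the problem specifies)
(b) Darcy-Weisbach: ΔP = f·(L/D)·½ρV²/1000 = 0.015616·(195/0.131)·½·1000·1.28²/1000 = 19.04 kPa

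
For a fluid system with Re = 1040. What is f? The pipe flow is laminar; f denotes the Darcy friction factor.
Formula: f = \frac{64}{Re}
f = 64/1040 = 0.06154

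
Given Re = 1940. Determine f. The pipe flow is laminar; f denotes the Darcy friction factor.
Formula: f = \frac{64}{Re}
f = 64/1940 = 0.03299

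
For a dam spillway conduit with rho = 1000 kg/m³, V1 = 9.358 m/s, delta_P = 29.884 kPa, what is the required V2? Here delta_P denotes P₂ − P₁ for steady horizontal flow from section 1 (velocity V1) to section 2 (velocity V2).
Formula: \Delta P = \frac{1}{2} \rho (V_1^2 - V_2^2)
Substituting knowns: 29.884 = 0.5·1000·(9.358² − V2²)/1000
Solving for V2: V2 = √(9.358² − 2·(29.884·1000)/1000) = 5.273 m/s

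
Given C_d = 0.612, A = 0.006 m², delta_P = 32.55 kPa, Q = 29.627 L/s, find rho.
Formula: Q = C_d A \sqrt{\frac{2 \Delta P}{\rho}}
Substituting knowns: 29.627 = 0.612·0.006·√(2·(32.55·1000)/rho)·1000
Solving for rho: rho = 2·(32.55·1000)/((29.627/1000)/(0.612·0.006))² = 1000 kg/m³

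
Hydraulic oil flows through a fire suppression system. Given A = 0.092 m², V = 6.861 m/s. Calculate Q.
Formula: Q = A V
Q = 0.092·6.861·1000 = 631.2 L/s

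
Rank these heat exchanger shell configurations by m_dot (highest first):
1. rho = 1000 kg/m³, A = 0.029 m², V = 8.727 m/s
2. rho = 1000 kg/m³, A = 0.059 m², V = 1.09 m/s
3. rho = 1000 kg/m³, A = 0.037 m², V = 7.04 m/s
Case 1: m_dot = 253.1 kg/s
Case 2: m_dot = 64.31 kg/s
Case 3: m_dot = 260.5 kg/s
Ranking (highest first): 3, 1, 2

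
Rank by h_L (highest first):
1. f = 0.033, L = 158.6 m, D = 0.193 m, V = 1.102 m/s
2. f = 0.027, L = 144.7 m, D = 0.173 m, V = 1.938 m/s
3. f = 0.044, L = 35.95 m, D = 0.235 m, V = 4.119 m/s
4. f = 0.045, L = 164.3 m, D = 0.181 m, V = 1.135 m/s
Case 1: h_L = 1.679 m
Case 2: h_L = 4.323 m
Case 3: h_L = 5.821 m
Case 4: h_L = 2.682 m
Ranking (highest first): 3, 2, 4, 1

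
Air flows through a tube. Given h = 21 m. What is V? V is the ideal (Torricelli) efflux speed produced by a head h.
Formula: V = \sqrt{2 g h}
V = √(2·9.81·21) = 20.3 m/s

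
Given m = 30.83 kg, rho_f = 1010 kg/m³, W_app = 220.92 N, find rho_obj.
Formula: W_{app} = mg\left(1 - \frac{\rho_f}{\rho_{obj}}\right)
Substituting knowns: 220.92 = 30.83·9.81·(1 − 1010/rho_obj)
Solving for rho_obj: rho_obj = 1010/(1 − 220.92/(30.83·9.81)) = 3747 kg/m³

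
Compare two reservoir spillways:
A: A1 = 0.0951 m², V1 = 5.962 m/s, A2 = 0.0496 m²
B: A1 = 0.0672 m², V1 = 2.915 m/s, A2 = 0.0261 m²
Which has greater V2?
V2(A) = 11.43 m/s, V2(B) = 7.505 m/s. Answer: A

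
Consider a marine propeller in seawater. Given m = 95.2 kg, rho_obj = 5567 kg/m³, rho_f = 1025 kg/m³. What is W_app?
Formula: W_{app} = mg\left(1 - \frac{\rho_f}{\rho_{obj}}\right)
W_app = 95.2·9.81·(1 − 1025/5567) = 762 N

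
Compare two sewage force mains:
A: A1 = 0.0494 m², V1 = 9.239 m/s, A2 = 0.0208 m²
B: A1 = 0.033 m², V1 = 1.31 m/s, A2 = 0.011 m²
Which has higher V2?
V2(A) = 21.94 m/s, V2(B) = 3.93 m/s. Answer: A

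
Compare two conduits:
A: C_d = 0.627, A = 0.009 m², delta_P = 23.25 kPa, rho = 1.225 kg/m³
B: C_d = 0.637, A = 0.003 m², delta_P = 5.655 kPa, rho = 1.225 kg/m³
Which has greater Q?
Q(A) = 1099 L/s, Q(B) = 183.6 L/s. Answer: A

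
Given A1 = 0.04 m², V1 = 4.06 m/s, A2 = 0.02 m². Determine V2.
Formula: V_2 = \frac{A_1 V_1}{A_2}
V2 = 0.04·4.06/0.02 = 8.12 m/s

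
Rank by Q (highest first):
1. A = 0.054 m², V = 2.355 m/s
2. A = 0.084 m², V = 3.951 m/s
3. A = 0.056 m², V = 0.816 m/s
Case 1: Q = 127.2 L/s
Case 2: Q = 331.9 L/s
Case 3: Q = 45.7 L/s
Ranking (highest first): 2, 1, 3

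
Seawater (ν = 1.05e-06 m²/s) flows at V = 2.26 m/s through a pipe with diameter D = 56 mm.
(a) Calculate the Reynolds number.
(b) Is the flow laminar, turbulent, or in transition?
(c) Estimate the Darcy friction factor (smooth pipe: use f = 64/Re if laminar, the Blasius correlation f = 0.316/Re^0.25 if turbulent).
(a) Re = V·D/ν = 2.26·0.056/1.05e-06 = 120530
(b) Flow regime: turbulent (Re > 4000)
(c) Friction factor: f = 0.316/Re^0.25 = 0.316/120530^0.25 = 0.01696 (Blasius is strictly valid for Re ≲ 1e5; used here as the smooth-pipe estimate the problem specifies)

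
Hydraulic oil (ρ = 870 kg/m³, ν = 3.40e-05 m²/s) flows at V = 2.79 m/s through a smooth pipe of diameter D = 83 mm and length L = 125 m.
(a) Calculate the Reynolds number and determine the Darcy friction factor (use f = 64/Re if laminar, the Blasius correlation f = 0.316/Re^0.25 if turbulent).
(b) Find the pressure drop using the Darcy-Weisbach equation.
(a) Re = V·D/ν = 2.79·0.083/3.40e-05 = 6810.9 → turbulent (Re > 4000); f = 0.316/Re^0.25 = 0.316/6810.9^0.25 = 0.034785
(b) Darcy-Weisbach: ΔP = f·(L/D)·½ρV²/1000 = 0.034785·(125/0.083)·½·870·2.79²/1000 = 177.4 kPa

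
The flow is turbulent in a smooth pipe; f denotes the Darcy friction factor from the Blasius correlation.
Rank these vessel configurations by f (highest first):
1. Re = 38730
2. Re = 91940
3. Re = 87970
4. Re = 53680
Case 1: f = 0.02253
Case 2: f = 0.01815
Case 3: f = 0.01835
Case 4: f = 0.02076
Ranking (highest first): 1, 4, 3, 2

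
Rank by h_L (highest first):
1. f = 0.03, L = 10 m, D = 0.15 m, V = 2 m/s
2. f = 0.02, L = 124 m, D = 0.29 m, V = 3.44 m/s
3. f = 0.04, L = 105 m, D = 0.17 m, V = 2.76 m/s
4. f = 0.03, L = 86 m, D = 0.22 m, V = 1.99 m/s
Case 1: h_L = 0.4077 m
Case 2: h_L = 5.158 m
Case 3: h_L = 9.592 m
Case 4: h_L = 2.367 m
Ranking (highest first): 3, 2, 4, 1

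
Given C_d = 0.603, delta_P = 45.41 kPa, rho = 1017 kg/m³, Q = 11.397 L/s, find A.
Formula: Q = C_d A \sqrt{\frac{2 \Delta P}{\rho}}
Substituting knowns: 11.397 = 0.603·A·√(2·(45.41·1000)/1017)·1000
Solving for A: A = (11.397/1000)/(0.603·√(2·(45.41·1000)/1017)) = 0.002 m²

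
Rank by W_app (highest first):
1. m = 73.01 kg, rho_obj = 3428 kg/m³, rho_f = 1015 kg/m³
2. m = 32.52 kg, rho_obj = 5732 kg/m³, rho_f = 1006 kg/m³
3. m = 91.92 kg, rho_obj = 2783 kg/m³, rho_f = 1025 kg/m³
Case 1: W_app = 504.2 N
Case 2: W_app = 263 N
Case 3: W_app = 569.6 N
Ranking (highest first): 3, 1, 2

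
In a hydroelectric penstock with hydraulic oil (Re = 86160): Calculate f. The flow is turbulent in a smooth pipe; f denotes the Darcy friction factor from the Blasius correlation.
Formula: f = \frac{0.316}{Re^{0.25}}
f = 0.316/86160^0.25 = 0.01844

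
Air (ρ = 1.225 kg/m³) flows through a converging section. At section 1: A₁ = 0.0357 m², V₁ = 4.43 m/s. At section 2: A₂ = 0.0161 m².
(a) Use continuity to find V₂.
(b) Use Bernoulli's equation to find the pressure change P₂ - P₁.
(a) Continuity: A₁V₁=A₂V₂ -> V₂=A₁V₁/A₂=0.0357*4.43/0.0161=9.82 m/s
(b) Bernoulli: P₂-P₁=0.5*rho*(V₁^2-V₂^2)/1000=0.5*1.225*(4.43^2-9.82^2)/1000=-0.04704 kPa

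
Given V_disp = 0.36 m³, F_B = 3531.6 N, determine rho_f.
Formula: F_B = \rho_f g V_{disp}
Substituting knowns: 3531.6 = rho_f·9.81·0.36
Solving for rho_f: rho_f = 3531.6/(9.81·0.36) = 1000 kg/m³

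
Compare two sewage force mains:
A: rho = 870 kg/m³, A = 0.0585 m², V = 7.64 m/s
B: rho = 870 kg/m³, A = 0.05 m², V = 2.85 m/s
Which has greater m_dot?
m_dot(A) = 388.8 kg/s, m_dot(B) = 124 kg/s. Answer: A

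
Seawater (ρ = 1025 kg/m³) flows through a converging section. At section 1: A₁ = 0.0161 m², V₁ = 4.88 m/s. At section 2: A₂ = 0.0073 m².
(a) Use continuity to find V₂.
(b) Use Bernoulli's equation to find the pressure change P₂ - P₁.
(a) Continuity: A₁V₁=A₂V₂ -> V₂=A₁V₁/A₂=0.0161*4.88/0.0073=10.76 m/s
(b) Bernoulli: P₂-P₁=0.5*rho*(V₁^2-V₂^2)/1000=0.5*1025*(4.88^2-10.76^2)/1000=-47.13 kPa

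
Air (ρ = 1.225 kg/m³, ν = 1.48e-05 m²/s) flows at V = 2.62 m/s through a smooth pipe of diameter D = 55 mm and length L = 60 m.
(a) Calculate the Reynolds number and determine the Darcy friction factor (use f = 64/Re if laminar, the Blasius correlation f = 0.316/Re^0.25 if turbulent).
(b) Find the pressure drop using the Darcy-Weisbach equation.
(a) Re = V·D/ν = 2.62·0.055/1.48e-05 = 9736.5 → turbulent (Re > 4000); f = 0.316/Re^0.25 = 0.316/9736.5^0.25 = 0.031812
(b) Darcy-Weisbach: ΔP = f·(L/D)·½ρV²/1000 = 0.031812·(60/0.055)·½·1.225·2.62²/1000 = 0.1459 kPa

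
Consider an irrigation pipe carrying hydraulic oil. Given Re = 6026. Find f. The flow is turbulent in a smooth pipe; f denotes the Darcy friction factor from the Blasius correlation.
Formula: f = \frac{0.316}{Re^{0.25}}
f = 0.316/6026^0.25 = 0.03587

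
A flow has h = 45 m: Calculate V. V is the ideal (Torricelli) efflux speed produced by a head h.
Formula: V = \sqrt{2 g h}
V = √(2·9.81·45) = 29.71 m/s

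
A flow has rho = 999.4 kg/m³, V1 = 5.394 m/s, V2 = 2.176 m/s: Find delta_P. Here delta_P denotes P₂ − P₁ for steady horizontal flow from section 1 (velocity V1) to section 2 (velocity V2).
Formula: \Delta P = \frac{1}{2} \rho (V_1^2 - V_2^2)
delta_P = 0.5·999.4·(5.394² − 2.176²)/1000 = 12.17 kPa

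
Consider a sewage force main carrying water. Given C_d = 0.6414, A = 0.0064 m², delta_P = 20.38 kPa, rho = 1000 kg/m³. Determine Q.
Formula: Q = C_d A \sqrt{\frac{2 \Delta P}{\rho}}
Q = 0.6414·0.0064·√(2·(20.38·1000)/1000)·1000 = 26.21 L/s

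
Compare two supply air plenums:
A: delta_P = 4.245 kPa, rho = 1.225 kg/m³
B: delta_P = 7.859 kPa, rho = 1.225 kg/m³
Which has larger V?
V(A) = 83.25 m/s, V(B) = 113.3 m/s. Answer: B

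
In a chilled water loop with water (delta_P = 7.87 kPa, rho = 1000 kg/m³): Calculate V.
Formula: V = \sqrt{\frac{2 \Delta P}{\rho}}
V = √(2·(7.87·1000)/1000) = 3.967 m/s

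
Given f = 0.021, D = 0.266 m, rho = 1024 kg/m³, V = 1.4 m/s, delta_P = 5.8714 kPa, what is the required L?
Formula: \Delta P = f \frac{L}{D} \frac{\rho V^2}{2}
Substituting knowns: 5.8714 = 0.021·(L/0.266)·0.5·1024·1.4²/1000
Solving for L: L = (5.8714·1000)·0.266/(0.021·0.5·1024·1.4²) = 74.11 m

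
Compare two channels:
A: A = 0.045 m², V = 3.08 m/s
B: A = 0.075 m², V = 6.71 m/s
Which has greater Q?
Q(A) = 138.6 L/s, Q(B) = 503.2 L/s. Answer: B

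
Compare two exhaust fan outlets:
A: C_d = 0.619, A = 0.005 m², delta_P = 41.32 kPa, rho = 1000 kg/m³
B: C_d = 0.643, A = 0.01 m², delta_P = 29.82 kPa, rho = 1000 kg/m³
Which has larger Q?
Q(A) = 28.14 L/s, Q(B) = 49.66 L/s. Answer: B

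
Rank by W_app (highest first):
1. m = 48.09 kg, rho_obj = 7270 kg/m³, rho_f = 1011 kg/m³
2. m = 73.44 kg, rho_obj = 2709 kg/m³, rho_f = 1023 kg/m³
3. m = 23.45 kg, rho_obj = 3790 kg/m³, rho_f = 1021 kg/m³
Case 1: W_app = 406.2 N
Case 2: W_app = 448.4 N
Case 3: W_app = 168.1 N
Ranking (highest first): 2, 1, 3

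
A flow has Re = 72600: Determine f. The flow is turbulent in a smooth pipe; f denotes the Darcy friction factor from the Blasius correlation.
Formula: f = \frac{0.316}{Re^{0.25}}
f = 0.316/72600^0.25 = 0.01925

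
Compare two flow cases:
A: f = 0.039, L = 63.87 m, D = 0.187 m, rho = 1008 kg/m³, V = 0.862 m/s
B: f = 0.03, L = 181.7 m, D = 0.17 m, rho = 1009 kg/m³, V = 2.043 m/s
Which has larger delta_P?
delta_P(A) = 4.988 kPa, delta_P(B) = 67.52 kPa. Answer: B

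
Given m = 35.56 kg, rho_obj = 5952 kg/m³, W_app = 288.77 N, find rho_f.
Formula: W_{app} = mg\left(1 - \frac{\rho_f}{\rho_{obj}}\right)
Substituting knowns: 288.77 = 35.56·9.81·(1 − rho_f/5952)
Solving for rho_f: rho_f = 5952·(1 − 288.77/(35.56·9.81)) = 1025 kg/m³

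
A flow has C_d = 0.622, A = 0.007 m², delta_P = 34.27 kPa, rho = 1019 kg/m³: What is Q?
Formula: Q = C_d A \sqrt{\frac{2 \Delta P}{\rho}}
Q = 0.622·0.007·√(2·(34.27·1000)/1019)·1000 = 35.71 L/s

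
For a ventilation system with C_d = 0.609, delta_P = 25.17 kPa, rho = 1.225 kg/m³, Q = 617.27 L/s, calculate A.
Formula: Q = C_d A \sqrt{\frac{2 \Delta P}{\rho}}
Substituting knowns: 617.27 = 0.609·A·√(2·(25.17·1000)/1.225)·1000
Solving for A: A = (617.27/1000)/(0.609·√(2·(25.17·1000)/1.225)) = 0.005 m²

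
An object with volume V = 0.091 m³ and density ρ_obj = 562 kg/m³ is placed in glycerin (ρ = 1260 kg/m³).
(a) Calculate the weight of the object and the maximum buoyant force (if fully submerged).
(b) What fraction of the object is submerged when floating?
(a) W=rho_obj*g*V=562*9.81*0.091=501.7 N; F_B(max)=rho*g*V=1260*9.81*0.091=1124.8 N
(b) Floating fraction=rho_obj/rho=562/1260=0.446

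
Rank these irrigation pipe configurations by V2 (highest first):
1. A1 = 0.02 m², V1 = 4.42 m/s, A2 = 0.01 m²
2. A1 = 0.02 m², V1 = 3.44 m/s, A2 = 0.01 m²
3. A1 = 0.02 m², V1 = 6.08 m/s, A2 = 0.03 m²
Case 1: V2 = 8.84 m/s
Case 2: V2 = 6.88 m/s
Case 3: V2 = 4.053 m/s
Ranking (highest first): 1, 2, 3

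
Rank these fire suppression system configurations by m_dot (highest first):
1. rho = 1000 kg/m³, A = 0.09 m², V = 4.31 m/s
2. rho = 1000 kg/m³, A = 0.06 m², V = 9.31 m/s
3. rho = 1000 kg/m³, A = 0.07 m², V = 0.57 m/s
Case 1: m_dot = 387.9 kg/s
Case 2: m_dot = 558.6 kg/s
Case 3: m_dot = 39.9 kg/s
Ranking (highest first): 2, 1, 3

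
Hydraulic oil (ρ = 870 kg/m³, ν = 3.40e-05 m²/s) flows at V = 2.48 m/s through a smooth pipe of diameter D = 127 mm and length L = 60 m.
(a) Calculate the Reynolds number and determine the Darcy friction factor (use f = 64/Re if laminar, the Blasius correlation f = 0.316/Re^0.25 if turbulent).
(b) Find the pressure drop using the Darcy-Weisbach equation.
(a) Re = V·D/ν = 2.48·0.127/3.40e-05 = 9263.5 → turbulent (Re > 4000); f = 0.316/Re^0.25 = 0.316/9263.5^0.25 = 0.03221
(b) Darcy-Weisbach: ΔP = f·(L/D)·½ρV²/1000 = 0.03221·(60/0.127)·½·870·2.48²/1000 = 40.71 kPa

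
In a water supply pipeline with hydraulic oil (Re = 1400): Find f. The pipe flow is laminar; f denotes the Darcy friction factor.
Formula: f = \frac{64}{Re}
f = 64/1400 = 0.04571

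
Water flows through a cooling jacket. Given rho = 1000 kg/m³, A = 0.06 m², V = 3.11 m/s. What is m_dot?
Formula: \dot{m} = \rho A V
m_dot = 1000·0.06·3.11 = 186.6 kg/s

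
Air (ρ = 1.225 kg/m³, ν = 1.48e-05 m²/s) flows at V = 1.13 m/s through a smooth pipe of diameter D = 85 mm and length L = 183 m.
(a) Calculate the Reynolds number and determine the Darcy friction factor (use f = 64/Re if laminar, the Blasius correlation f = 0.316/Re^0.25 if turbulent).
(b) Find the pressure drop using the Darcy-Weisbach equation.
(a) Re = V·D/ν = 1.13·0.085/1.48e-05 = 6489.9 → turbulent (Re > 4000); f = 0.316/Re^0.25 = 0.316/6489.9^0.25 = 0.035207
(b) Darcy-Weisbach: ΔP = f·(L/D)·½ρV²/1000 = 0.035207·(183/0.085)·½·1.225·1.13²/1000 = 0.05928 kPa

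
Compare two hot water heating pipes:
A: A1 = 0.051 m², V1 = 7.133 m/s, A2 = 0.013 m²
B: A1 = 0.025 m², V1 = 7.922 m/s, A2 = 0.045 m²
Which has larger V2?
V2(A) = 27.98 m/s, V2(B) = 4.401 m/s. Answer: A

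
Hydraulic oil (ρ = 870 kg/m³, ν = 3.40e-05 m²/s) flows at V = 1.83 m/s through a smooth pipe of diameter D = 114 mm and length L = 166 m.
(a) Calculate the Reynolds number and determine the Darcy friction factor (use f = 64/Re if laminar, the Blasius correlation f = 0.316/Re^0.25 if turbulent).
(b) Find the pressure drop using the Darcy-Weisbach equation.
(a) Re = V·D/ν = 1.83·0.114/3.40e-05 = 6135.9 → turbulent (Re > 4000); f = 0.316/Re^0.25 = 0.316/6135.9^0.25 = 0.035704
(b) Darcy-Weisbach: ΔP = f·(L/D)·½ρV²/1000 = 0.035704·(166/0.114)·½·870·1.83²/1000 = 75.74 kPa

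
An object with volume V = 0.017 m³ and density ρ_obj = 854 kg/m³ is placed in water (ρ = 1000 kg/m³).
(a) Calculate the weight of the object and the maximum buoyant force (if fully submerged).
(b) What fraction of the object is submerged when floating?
(a) W=rho_obj*g*V=854*9.81*0.017=142.4 N; F_B(max)=rho*g*V=1000*9.81*0.017=166.8 N
(b) Floating fraction=rho_obj/rho=854/1000=0.854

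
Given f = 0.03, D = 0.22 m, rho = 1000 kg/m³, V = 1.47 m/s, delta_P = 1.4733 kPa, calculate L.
Formula: \Delta P = f \frac{L}{D} \frac{\rho V^2}{2}
Substituting knowns: 1.4733 = 0.03·(L/0.22)·0.5·1000·1.47²/1000
Solving for L: L = (1.4733·1000)·0.22/(0.03·0.5·1000·1.47²) = 10 m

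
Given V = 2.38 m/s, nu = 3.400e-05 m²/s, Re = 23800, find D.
Formula: Re = \frac{V D}{\nu}
Substituting knowns: 23800 = 2.38·D/3.400e-05
Solving for D: D = 23800·3.400e-05/2.38 = 0.34 m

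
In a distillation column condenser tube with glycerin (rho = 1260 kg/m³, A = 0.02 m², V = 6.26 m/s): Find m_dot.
Formula: \dot{m} = \rho A V
m_dot = 1260·0.02·6.26 = 157.8 kg/s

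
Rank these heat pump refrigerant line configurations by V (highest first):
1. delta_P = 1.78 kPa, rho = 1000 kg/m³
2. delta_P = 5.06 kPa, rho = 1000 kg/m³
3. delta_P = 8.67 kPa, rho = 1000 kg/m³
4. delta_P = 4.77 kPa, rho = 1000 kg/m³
Case 1: V = 1.887 m/s
Case 2: V = 3.181 m/s
Case 3: V = 4.164 m/s
Case 4: V = 3.089 m/s
Ranking (highest first): 3, 2, 4, 1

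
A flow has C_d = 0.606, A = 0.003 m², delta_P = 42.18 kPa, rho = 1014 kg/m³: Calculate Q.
Formula: Q = C_d A \sqrt{\frac{2 \Delta P}{\rho}}
Q = 0.606·0.003·√(2·(42.18·1000)/1014)·1000 = 16.58 L/s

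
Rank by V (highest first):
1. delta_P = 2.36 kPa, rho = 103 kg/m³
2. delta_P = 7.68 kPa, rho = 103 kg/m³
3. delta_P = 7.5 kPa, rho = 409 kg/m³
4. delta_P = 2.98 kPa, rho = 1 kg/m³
Case 1: V = 6.769 m/s
Case 2: V = 12.21 m/s
Case 3: V = 6.056 m/s
Case 4: V = 77.2 m/s
Ranking (highest first): 4, 2, 1, 3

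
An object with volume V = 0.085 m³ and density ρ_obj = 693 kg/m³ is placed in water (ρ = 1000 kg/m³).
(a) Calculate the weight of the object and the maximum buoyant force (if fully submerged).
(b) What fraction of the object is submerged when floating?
(a) W=rho_obj*g*V=693*9.81*0.085=577.9 N; F_B(max)=rho*g*V=1000*9.81*0.085=833.9 N
(b) Floating fraction=rho_obj/rho=693/1000=0.693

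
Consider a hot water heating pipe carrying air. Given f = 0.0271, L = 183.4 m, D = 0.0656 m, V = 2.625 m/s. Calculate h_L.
Formula: h_L = f \frac{L}{D} \frac{V^2}{2g}
h_L = 0.0271·(183.4/0.0656)·2.625²/(2·9.81) = 26.61 m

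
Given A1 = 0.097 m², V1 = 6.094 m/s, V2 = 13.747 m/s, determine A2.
Formula: V_2 = \frac{A_1 V_1}{A_2}
Substituting knowns: 13.747 = 0.097·6.094/A2
Solving for A2: A2 = 0.097·6.094/13.747 = 0.043 m²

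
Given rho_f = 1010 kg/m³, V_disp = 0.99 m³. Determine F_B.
Formula: F_B = \rho_f g V_{disp}
F_B = 1010·9.81·0.99 = 9809 N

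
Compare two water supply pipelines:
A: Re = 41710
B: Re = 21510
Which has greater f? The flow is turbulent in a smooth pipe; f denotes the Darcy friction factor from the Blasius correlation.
f(A) = 0.02211, f(B) = 0.02609. Answer: B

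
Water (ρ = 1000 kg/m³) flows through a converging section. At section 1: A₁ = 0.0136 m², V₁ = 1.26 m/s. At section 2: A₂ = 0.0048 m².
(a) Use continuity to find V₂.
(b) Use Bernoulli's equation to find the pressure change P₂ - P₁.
(a) Continuity: A₁V₁=A₂V₂ -> V₂=A₁V₁/A₂=0.0136*1.26/0.0048=3.57 m/s
(b) Bernoulli: P₂-P₁=0.5*rho*(V₁^2-V₂^2)/1000=0.5*1000*(1.26^2-3.57^2)/1000=-5.579 kPa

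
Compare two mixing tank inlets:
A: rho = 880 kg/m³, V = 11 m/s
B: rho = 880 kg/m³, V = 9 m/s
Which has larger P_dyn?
P_dyn(A) = 53.24 kPa, P_dyn(B) = 35.64 kPa. Answer: A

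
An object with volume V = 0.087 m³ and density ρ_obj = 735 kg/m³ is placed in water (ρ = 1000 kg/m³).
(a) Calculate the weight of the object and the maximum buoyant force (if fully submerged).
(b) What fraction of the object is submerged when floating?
(a) W=rho_obj*g*V=735*9.81*0.087=627.3 N; F_B(max)=rho*g*V=1000*9.81*0.087=853.5 N
(b) Floating fraction=rho_obj/rho=735/1000=0.735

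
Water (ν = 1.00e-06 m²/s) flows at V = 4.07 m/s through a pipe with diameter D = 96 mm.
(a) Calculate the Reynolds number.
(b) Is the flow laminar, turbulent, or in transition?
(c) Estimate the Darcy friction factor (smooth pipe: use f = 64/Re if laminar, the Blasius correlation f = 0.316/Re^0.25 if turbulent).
(a) Re = V·D/ν = 4.07·0.096/1.00e-06 = 390720
(b) Flow regime: turbulent (Re > 4000)
(c) Friction factor: f = 0.316/Re^0.25 = 0.316/390720^0.25 = 0.01264 (Blasius is strictly valid for Re ≲ 1e5; used here as the smooth-pipe estimate the problem specifies)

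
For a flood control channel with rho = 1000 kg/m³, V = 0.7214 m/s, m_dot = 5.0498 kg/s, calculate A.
Formula: \dot{m} = \rho A V
Substituting knowns: 5.0498 = 1000·A·0.7214
Solving for A: A = 5.0498/(1000·0.7214) = 0.007 m²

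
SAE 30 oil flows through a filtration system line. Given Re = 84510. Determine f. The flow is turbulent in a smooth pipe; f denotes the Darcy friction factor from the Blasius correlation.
Formula: f = \frac{0.316}{Re^{0.25}}
f = 0.316/84510^0.25 = 0.01853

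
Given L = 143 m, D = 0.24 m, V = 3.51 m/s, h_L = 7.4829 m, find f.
Formula: h_L = f \frac{L}{D} \frac{V^2}{2g}
Substituting knowns: 7.4829 = f·(143/0.24)·3.51²/(2·9.81)
Solving for f: f = 7.4829·2·9.81/((143/0.24)·3.51²) = 0.02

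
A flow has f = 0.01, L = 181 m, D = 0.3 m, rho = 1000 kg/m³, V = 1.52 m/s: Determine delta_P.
Formula: \Delta P = f \frac{L}{D} \frac{\rho V^2}{2}
delta_P = 0.01·(181/0.3)·0.5·1000·1.52²/1000 = 6.97 kPa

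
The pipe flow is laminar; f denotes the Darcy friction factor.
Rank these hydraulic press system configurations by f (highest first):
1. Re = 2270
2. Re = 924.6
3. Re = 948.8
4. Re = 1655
Case 1: f = 0.02819
Case 2: f = 0.06922
Case 3: f = 0.06745
Case 4: f = 0.03867
Ranking (highest first): 2, 3, 4, 1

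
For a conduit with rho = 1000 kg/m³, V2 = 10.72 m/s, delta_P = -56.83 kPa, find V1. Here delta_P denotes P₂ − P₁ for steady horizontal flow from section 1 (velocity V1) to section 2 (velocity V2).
Formula: \Delta P = \frac{1}{2} \rho (V_1^2 - V_2^2)
Substituting knowns: -56.83 = 0.5·1000·(V1² − 10.72²)/1000
Solving for V1: V1 = √(10.72² + 2·(-56.83·1000)/1000) = 1.122 m/s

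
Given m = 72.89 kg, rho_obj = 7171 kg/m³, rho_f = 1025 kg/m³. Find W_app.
Formula: W_{app} = mg\left(1 - \frac{\rho_f}{\rho_{obj}}\right)
W_app = 72.89·9.81·(1 − 1025/7171) = 612.8 N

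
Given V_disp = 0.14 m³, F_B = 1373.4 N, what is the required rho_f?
Formula: F_B = \rho_f g V_{disp}
Substituting knowns: 1373.4 = rho_f·9.81·0.14
Solving for rho_f: rho_f = 1373.4/(9.81·0.14) = 1000 kg/m³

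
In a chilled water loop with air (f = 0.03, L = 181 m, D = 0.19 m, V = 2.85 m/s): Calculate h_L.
Formula: h_L = f \frac{L}{D} \frac{V^2}{2g}
h_L = 0.03·(181/0.19)·2.85²/(2·9.81) = 11.83 m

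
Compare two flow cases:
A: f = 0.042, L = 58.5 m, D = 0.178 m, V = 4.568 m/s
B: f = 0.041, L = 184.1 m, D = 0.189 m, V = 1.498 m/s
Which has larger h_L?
h_L(A) = 14.68 m, h_L(B) = 4.568 m. Answer: A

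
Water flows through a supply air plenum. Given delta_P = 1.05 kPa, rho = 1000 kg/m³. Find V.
Formula: V = \sqrt{\frac{2 \Delta P}{\rho}}
V = √(2·(1.05·1000)/1000) = 1.449 m/s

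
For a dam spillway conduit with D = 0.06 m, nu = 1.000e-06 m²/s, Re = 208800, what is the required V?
Formula: Re = \frac{V D}{\nu}
Substituting knowns: 208800 = V·0.06/1.000e-06
Solving for V: V = 208800·1.000e-06/0.06 = 3.48 m/s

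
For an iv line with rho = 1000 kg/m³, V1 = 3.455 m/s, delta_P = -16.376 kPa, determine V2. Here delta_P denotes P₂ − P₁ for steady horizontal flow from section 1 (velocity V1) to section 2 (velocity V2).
Formula: \Delta P = \frac{1}{2} \rho (V_1^2 - V_2^2)
Substituting knowns: -16.376 = 0.5·1000·(3.455² − V2²)/1000
Solving for V2: V2 = √(3.455² − 2·(-16.376·1000)/1000) = 6.685 m/s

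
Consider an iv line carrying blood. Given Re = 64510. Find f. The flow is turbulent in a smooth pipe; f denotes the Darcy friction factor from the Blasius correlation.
Formula: f = \frac{0.316}{Re^{0.25}}
f = 0.316/64510^0.25 = 0.01983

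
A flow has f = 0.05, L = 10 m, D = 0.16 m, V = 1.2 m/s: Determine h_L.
Formula: h_L = f \frac{L}{D} \frac{V^2}{2g}
h_L = 0.05·(10/0.16)·1.2²/(2·9.81) = 0.2294 m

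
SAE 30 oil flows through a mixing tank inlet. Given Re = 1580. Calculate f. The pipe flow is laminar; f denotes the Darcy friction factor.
Formula: f = \frac{64}{Re}
f = 64/1580 = 0.04051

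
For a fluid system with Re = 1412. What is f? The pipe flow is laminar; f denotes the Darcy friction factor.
Formula: f = \frac{64}{Re}
f = 64/1412 = 0.04533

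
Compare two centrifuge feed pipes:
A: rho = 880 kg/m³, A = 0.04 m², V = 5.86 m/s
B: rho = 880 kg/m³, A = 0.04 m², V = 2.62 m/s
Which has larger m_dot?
m_dot(A) = 206.3 kg/s, m_dot(B) = 92.22 kg/s. Answer: A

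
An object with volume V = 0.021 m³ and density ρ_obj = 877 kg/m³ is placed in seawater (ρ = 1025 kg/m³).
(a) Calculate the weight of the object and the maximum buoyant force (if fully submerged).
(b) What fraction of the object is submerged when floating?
(a) W=rho_obj*g*V=877*9.81*0.021=180.7 N; F_B(max)=rho*g*V=1025*9.81*0.021=211.2 N
(b) Floating fraction=rho_obj/rho=877/1025=0.856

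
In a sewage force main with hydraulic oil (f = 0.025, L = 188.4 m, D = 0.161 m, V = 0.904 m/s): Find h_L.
Formula: h_L = f \frac{L}{D} \frac{V^2}{2g}
h_L = 0.025·(188.4/0.161)·0.904²/(2·9.81) = 1.219 m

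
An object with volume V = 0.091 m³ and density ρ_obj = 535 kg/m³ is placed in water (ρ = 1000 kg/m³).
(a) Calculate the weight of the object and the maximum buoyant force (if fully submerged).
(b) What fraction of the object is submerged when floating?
(a) W=rho_obj*g*V=535*9.81*0.091=477.6 N; F_B(max)=rho*g*V=1000*9.81*0.091=892.7 N
(b) Floating fraction=rho_obj/rho=535/1000=0.535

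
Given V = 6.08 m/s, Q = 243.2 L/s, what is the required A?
Formula: Q = A V
Substituting knowns: 243.2 = A·6.08·1000
Solving for A: A = (243.2/1000)/6.08 = 0.04 m²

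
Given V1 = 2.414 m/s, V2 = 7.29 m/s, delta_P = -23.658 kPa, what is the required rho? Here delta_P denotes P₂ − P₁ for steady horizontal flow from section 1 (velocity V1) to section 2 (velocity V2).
Formula: \Delta P = \frac{1}{2} \rho (V_1^2 - V_2^2)
Substituting knowns: -23.658 = 0.5·rho·(2.414² − 7.29²)/1000
Solving for rho: rho = 2·(-23.658·1000)/(2.414² − 7.29²) = 1000 kg/m³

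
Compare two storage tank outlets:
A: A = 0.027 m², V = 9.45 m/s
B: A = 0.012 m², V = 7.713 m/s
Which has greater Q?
Q(A) = 255.1 L/s, Q(B) = 92.56 L/s. Answer: A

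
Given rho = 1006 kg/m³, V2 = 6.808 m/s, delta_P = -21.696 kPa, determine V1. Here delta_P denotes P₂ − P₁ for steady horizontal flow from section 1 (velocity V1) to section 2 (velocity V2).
Formula: \Delta P = \frac{1}{2} \rho (V_1^2 - V_2^2)
Substituting knowns: -21.696 = 0.5·1006·(V1² − 6.808²)/1000
Solving for V1: V1 = √(6.808² + 2·(-21.696·1000)/1006) = 1.793 m/s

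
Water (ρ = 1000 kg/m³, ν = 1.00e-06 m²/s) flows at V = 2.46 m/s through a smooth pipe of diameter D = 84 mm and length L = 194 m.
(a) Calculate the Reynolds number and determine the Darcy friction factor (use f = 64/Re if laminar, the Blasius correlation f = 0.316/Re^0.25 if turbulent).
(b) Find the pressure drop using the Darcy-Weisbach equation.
(a) Re = V·D/ν = 2.46·0.084/1.00e-06 = 206640 → turbulent (Re > 4000); f = 0.316/Re^0.25 = 0.316/206640^0.25 = 0.014821 (Blasius is strictly valid for Re ≲ 1e5; used here as the smooth-pipe estimate the problem specifies)
(b) Darcy-Weisbach: ΔP = f·(L/D)·½ρV²/1000 = 0.014821·(194/0.084)·½·1000·2.46²/1000 = 103.6 kPa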